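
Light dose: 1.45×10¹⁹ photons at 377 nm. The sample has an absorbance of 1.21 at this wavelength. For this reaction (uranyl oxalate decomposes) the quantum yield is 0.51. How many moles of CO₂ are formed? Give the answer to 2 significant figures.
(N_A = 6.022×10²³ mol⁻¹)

1.2×10⁻⁵ mol

Moles of photons: 1.45×10¹⁹ / 6.022×10²³ = 2.408×10⁻⁵ mol.
Fraction absorbed: 1 − 10^(−1.21) = 0.9383.
Photons absorbed: 0.9383 × 2.408×10⁻⁵ = 2.259×10⁻⁵ mol.
Product: Φ × n_abs = 0.51 × 2.259×10⁻⁵ = 1.152×10⁻⁵ mol.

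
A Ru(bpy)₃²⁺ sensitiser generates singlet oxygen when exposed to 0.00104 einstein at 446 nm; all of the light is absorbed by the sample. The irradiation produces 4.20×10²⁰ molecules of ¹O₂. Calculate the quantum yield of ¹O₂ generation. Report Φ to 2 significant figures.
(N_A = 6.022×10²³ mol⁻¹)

Φ = 0.67

Product: 4.20×10²⁰ / 6.022×10²³ = 6.974×10⁻⁴ mol.
Φ = 6.974×10⁻⁴ mol / 0.00104 mol photons = 0.67.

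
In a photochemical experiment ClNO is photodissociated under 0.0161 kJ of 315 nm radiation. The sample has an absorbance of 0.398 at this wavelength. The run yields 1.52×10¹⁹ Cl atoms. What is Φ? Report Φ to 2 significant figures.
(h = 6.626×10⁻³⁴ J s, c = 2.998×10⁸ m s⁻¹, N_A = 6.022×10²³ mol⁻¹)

Φ = 0.99

Product: 1.52×10¹⁹ / 6.022×10²³ = 2.524×10⁻⁵ mol.
Photon energy at 315 nm: hc/λ = (6.626×10⁻³⁴)(2.998×10⁸)/(315×10⁻⁹) = 6.306×10⁻¹⁹ J.
Incident energy: 0.0161 kJ = 16.1 J.
Photons incident: 16.1 / 6.306×10⁻¹⁹ = 2.553×10¹⁹, i.e. 2.553×10¹⁹/6.022×10²³ = 4.239×10⁻⁵ mol.
Fraction absorbed: 1 − 10^(−0.398) = 0.6001.
Photons absorbed: 0.6001 × 4.239×10⁻⁵ = 2.544×10⁻⁵ mol.
Φ = 2.524×10⁻⁵ mol / 2.544×10⁻⁵ mol photons = 0.99.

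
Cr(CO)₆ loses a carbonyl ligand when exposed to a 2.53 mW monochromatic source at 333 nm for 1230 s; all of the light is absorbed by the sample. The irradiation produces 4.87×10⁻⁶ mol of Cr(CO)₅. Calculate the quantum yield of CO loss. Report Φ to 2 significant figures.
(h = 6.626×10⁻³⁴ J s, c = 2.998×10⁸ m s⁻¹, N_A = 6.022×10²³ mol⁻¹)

Φ = 0.56

Photon energy at 333 nm: hc/λ = (6.626×10⁻³⁴)(2.998×10⁸)/(333×10⁻⁹) = 5.965×10⁻¹⁹ J.
Energy delivered: (2.53 mW)(1230 s) = 3.112 J.
Photons incident: 3.112 / 5.965×10⁻¹⁹ = 5.217×10¹⁸, i.e. 5.217×10¹⁸/6.022×10²³ = 8.663×10⁻⁶ mol.
Φ = 4.87×10⁻⁶ mol / 8.663×10⁻⁶ mol photons = 0.56.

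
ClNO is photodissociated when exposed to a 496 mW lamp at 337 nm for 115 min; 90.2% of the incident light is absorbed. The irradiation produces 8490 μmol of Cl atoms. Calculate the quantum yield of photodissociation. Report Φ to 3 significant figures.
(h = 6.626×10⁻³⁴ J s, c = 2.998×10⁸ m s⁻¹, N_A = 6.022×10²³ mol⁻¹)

Φ = 0.976

Product: 8490 μmol = 0.00849 mol.
Photon energy at 337 nm: hc/λ = (6.626×10⁻³⁴)(2.998×10⁸)/(337×10⁻⁹) = 5.895×10⁻¹⁹ J.
Energy delivered: (496 mW)(6900 s) = 3422 J.
Photons incident: 3422 / 5.895×10⁻¹⁹ = 5.805×10²¹, i.e. 5.805×10²¹/6.022×10²³ = 0.009640 mol.
Photons absorbed: 0.902 × 0.009640 = 0.008695 mol.
Φ = 0.00849 mol / 0.008695 mol photons = 0.976.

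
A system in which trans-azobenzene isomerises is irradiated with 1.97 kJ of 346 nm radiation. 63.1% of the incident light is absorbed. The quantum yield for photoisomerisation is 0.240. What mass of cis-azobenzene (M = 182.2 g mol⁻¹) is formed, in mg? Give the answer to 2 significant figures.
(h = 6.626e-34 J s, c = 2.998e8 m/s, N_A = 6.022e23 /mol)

Photon energy at 346 nm: hc/λ = (6.626e-34)(2.998e8)/(346e-9) = 5.741e-19 J.
Incident energy: 1.97 kJ = 1970 J.
Photons incident: 1970 / 5.741e-19 = 3.431e21, i.e. 3.431e21/6.022e23 = 0.005697 mol.
Photons absorbed: 0.631 × 0.005697 = 0.003595 mol.
Product: Φ × n_abs = 0.240 × 0.003595 = 8.628e-4 mol.
Mass: 8.628e-4 × 182.2 = 0.1572 g = 160 mg.

160 mg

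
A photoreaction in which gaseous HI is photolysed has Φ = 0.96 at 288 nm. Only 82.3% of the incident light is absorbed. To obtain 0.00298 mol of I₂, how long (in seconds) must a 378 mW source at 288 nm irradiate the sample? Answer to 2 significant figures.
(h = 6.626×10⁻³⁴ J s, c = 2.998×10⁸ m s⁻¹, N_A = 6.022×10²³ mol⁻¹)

t ≈ 4100 s

Photons that must be absorbed: 0.00298 / 0.96 = 0.003104 mol.
Incident photons needed: 0.003104 / 0.823 = 0.003772 mol.
Photon energy: hc/λ = 6.897×10⁻¹⁹ J; per mole, 4.153×10⁵ J mol⁻¹.
Energy required: 0.003772 × 4.153×10⁵ = 1567 J.
Time: 1567 J / 0.378 W = 4100 s.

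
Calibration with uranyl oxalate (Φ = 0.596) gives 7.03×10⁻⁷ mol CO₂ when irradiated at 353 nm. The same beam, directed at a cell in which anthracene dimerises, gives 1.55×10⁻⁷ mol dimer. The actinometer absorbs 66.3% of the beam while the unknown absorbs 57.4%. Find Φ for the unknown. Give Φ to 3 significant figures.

Φ = 0.152

Photons absorbed by the actinometer: 7.03×10⁻⁷ / 0.596 = 1.180×10⁻⁶ mol.
Incident flux: 1.180×10⁻⁶ / 0.663 = 1.780×10⁻⁶ einstein.
Absorbed by unknown: 0.574 × 1.780×10⁻⁶ = 1.022×10⁻⁶ mol.
Φ(unknown) = 1.55×10⁻⁷ / 1.022×10⁻⁶ = 0.152.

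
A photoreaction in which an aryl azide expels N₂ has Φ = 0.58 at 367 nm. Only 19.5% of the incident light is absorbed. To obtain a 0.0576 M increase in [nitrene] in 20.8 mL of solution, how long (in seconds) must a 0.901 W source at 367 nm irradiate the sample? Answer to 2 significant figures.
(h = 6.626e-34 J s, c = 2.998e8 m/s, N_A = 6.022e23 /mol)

t ≈ 3800 s

Product: (0.0576 M)(0.0208 L) = 0.001198 mol.
Photons that must be absorbed: 0.001198 / 0.58 = 0.002066 mol.
Incident photons needed: 0.002066 / 0.195 = 0.01059 mol.
Photon energy: hc/λ = 5.413e-19 J; per mole, 3.260e5 J mol⁻¹.
Energy required: 0.01059 × 3.260e5 = 3452 J.
Time: 3452 J / 0.901 W = 3800 s.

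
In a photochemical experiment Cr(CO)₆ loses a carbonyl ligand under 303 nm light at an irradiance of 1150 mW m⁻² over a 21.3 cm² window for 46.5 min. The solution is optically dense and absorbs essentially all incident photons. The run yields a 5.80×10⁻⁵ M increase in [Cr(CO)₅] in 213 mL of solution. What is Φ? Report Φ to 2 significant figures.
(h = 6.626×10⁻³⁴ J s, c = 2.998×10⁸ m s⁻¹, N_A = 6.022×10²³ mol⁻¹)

Φ = 0.71

Product: (5.80×10⁻⁵ M)(0.213 L) = 1.235×10⁻⁵ mol.
Photon energy at 303 nm: hc/λ = (6.626×10⁻³⁴)(2.998×10⁸)/(303×10⁻⁹) = 6.556×10⁻¹⁹ J.
Energy delivered: (1150 mW m⁻²)(21.3×10⁻⁴ m²)(2790 s) = 6.834 J.
Photons incident: 6.834 / 6.556×10⁻¹⁹ = 1.042×10¹⁹, i.e. 1.042×10¹⁹/6.022×10²³ = 1.730×10⁻⁵ mol.
Φ = 1.235×10⁻⁵ mol / 1.730×10⁻⁵ mol photons = 0.71.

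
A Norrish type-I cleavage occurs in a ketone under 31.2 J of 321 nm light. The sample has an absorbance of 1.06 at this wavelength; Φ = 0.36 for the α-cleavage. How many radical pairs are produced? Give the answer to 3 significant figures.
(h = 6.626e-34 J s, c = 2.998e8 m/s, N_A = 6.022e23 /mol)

Photon energy at 321 nm: hc/λ = (6.626e-34)(2.998e8)/(321e-9) = 6.188e-19 J.
Photons incident: 31.2 / 6.188e-19 = 5.042e19, i.e. 5.042e19/6.022e23 = 8.373e-5 mol.
Fraction absorbed: 1 − 10^(−1.06) = 0.9129.
Photons absorbed: 0.9129 × 8.373e-5 = 7.644e-5 mol.
Product: Φ × n_abs = 0.36 × 7.644e-5 = 2.752e-5 mol.
As a count: 2.752e-5 × 6.022e23 = 1.66e19.

1.66e19 radical pairs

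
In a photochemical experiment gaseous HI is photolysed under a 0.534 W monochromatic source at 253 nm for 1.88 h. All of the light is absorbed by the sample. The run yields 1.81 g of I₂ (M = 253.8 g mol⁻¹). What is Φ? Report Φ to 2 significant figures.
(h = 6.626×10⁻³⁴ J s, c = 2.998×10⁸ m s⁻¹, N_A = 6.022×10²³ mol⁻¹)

Φ = 0.93

Product: 1.81 g / 253.8 g mol⁻¹ = 0.007132 mol.
Photon energy at 253 nm: hc/λ = (6.626×10⁻³⁴)(2.998×10⁸)/(253×10⁻⁹) = 7.852×10⁻¹⁹ J.
Energy delivered: (0.534 W)(6768 s) = 3614 J.
Photons incident: 3614 / 7.852×10⁻¹⁹ = 4.603×10²¹, i.e. 4.603×10²¹/6.022×10²³ = 0.007644 mol.
Φ = 0.007132 mol / 0.007644 mol photons = 0.93.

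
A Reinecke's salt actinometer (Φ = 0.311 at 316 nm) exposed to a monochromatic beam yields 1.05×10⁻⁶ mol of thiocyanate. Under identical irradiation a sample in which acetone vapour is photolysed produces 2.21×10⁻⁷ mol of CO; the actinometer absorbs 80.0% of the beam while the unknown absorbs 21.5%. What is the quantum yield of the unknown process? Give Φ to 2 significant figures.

Photons absorbed by the actinometer: 1.05×10⁻⁶ / 0.311 = 3.376×10⁻⁶ mol.
Incident flux: 3.376×10⁻⁶ / 0.800 = 4.220×10⁻⁶ einstein.
Absorbed by unknown: 0.215 × 4.220×10⁻⁶ = 9.073×10⁻⁷ mol.
Φ(unknown) = 2.21×10⁻⁷ / 9.073×10⁻⁷ = 0.24.

Φ = 0.24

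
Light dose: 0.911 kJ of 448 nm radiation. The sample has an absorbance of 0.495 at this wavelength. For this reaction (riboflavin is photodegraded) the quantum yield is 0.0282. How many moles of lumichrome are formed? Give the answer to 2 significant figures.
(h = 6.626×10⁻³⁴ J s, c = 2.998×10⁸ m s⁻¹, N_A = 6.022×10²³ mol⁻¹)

Photon energy at 448 nm: hc/λ = (6.626×10⁻³⁴)(2.998×10⁸)/(448×10⁻⁹) = 4.434×10⁻¹⁹ J.
Incident energy: 0.911 kJ = 911 J.
Photons incident: 911 / 4.434×10⁻¹⁹ = 2.055×10²¹, i.e. 2.055×10²¹/6.022×10²³ = 0.003412 mol.
Fraction absorbed: 1 − 10^(−0.495) = 0.6801.
Photons absorbed: 0.6801 × 0.003412 = 0.002321 mol.
Product: Φ × n_abs = 0.0282 × 0.002321 = 6.545×10⁻⁵ mol.

6.5×10⁻⁵ mol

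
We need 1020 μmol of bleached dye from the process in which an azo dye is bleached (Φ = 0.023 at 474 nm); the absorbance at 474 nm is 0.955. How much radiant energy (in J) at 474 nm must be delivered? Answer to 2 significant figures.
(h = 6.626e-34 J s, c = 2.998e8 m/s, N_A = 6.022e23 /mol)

1.3e4 J

Product: 1020 μmol = 0.00102 mol.
Photons that must be absorbed: 0.00102 / 0.023 = 0.04435 mol.
Fraction absorbed: 1 − 10^(−0.955) = 0.8891.
Incident photons needed: 0.04435 / 0.8891 = 0.04988 mol.
Photon energy: hc/λ = 4.191e-19 J; per mole, 2.524e5 J mol⁻¹.
Energy required: 0.04988 × 2.524e5 = 1.3e4 J.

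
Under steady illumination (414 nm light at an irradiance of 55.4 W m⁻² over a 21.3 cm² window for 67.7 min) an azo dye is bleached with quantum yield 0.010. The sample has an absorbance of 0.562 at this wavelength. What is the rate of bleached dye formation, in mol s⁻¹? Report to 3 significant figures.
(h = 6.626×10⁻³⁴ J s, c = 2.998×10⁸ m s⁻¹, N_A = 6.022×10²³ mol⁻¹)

Photon energy at 414 nm: hc/λ = (6.626×10⁻³⁴)(2.998×10⁸)/(414×10⁻⁹) = 4.798×10⁻¹⁹ J.
Energy delivered: (55.4 W m⁻²)(21.3×10⁻⁴ m²)(4062 s) = 479.3 J.
Photons incident: 479.3 / 4.798×10⁻¹⁹ = 9.990×10²⁰, i.e. 9.990×10²⁰/6.022×10²³ = 0.001659 mol.
Fraction absorbed: 1 − 10^(−0.562) = 0.7258.
Photons absorbed: 0.7258 × 0.001659 = 0.001204 mol.
Product formed: 0.010 × 0.001204 = 1.204×10⁻⁵ mol.
Rate: 1.204×10⁻⁵ / 4062 s = 2.96×10⁻⁹ mol s⁻¹.

2.96×10⁻⁹ mol s⁻¹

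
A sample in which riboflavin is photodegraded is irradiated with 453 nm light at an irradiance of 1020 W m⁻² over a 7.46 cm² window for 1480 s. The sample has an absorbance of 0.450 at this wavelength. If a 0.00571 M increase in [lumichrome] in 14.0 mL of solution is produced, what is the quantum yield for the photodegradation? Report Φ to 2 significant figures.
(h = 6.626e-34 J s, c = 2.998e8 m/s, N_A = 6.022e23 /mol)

Product: (0.00571 M)(0.014 L) = 7.994e-5 mol.
Photon energy at 453 nm: hc/λ = (6.626e-34)(2.998e8)/(453e-9) = 4.385e-19 J.
Energy delivered: (1020 W m⁻²)(7.46e-4 m²)(1480 s) = 1126 J.
Photons incident: 1126 / 4.385e-19 = 2.568e21, i.e. 2.568e21/6.022e23 = 0.004264 mol.
Fraction absorbed: 1 − 10^(−0.450) = 0.6452.
Photons absorbed: 0.6452 × 0.004264 = 0.002751 mol.
Φ = 7.994e-5 mol / 0.002751 mol photons = 0.029.

Φ = 0.029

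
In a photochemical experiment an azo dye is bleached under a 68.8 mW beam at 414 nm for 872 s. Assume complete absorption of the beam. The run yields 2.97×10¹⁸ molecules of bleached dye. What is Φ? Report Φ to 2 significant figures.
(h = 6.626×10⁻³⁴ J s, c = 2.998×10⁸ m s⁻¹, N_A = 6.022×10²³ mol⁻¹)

Φ = 0.024

Product: 2.97×10¹⁸ / 6.022×10²³ = 4.932×10⁻⁶ mol.
Photon energy at 414 nm: hc/λ = (6.626×10⁻³⁴)(2.998×10⁸)/(414×10⁻⁹) = 4.798×10⁻¹⁹ J.
Energy delivered: (68.8 mW)(872 s) = 59.99 J.
Photons incident: 59.99 / 4.798×10⁻¹⁹ = 1.250×10²⁰, i.e. 1.250×10²⁰/6.022×10²³ = 2.076×10⁻⁴ mol.
Φ = 4.932×10⁻⁶ mol / 2.076×10⁻⁴ mol photons = 0.024.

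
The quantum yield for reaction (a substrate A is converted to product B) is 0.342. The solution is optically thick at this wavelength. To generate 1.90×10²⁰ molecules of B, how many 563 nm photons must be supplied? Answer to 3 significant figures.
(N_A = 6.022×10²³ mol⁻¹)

5.56×10²⁰ photons

Product: 1.90×10²⁰ / 6.022×10²³ = 3.155×10⁻⁴ mol.
Photons that must be absorbed: 3.155×10⁻⁴ / 0.342 = 9.225×10⁻⁴ mol.
Photon count: 9.225×10⁻⁴ × 6.022×10²³ = 5.56×10²⁰.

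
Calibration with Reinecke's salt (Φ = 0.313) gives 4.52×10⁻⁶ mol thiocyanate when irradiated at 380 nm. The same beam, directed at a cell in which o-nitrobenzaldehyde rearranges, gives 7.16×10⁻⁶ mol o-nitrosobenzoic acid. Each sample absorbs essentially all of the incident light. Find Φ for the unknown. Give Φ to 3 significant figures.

Φ = 0.496

Photons absorbed by the actinometer: 4.52×10⁻⁶ / 0.313 = 1.444×10⁻⁵ mol.
Φ(unknown) = 7.16×10⁻⁶ / 1.444×10⁻⁵ = 0.496.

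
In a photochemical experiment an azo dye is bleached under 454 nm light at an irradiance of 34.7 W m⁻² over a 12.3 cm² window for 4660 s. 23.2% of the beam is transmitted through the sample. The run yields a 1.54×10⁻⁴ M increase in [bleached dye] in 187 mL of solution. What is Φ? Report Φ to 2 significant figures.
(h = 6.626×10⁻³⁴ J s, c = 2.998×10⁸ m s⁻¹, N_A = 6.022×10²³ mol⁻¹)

Φ = 0.050

Product: (1.54×10⁻⁴ M)(0.187 L) = 2.880×10⁻⁵ mol.
Photon energy at 454 nm: hc/λ = (6.626×10⁻³⁴)(2.998×10⁸)/(454×10⁻⁹) = 4.375×10⁻¹⁹ J.
Energy delivered: (34.7 W m⁻²)(12.3×10⁻⁴ m²)(4660 s) = 198.9 J.
Photons incident: 198.9 / 4.375×10⁻¹⁹ = 4.546×10²⁰, i.e. 4.546×10²⁰/6.022×10²³ = 7.549×10⁻⁴ mol.
Fraction absorbed: 1 − 23.2/100 = 0.7680.
Photons absorbed: 0.7680 × 7.549×10⁻⁴ = 5.798×10⁻⁴ mol.
Φ = 2.880×10⁻⁵ mol / 5.798×10⁻⁴ mol photons = 0.050.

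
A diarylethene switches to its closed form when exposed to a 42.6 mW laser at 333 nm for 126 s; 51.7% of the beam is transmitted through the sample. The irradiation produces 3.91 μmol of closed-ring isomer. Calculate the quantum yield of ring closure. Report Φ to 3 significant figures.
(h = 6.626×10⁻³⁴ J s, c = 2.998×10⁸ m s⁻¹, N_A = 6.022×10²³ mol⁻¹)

Φ = 0.542

Product: 3.91 μmol = 3.91×10⁻⁶ mol.
Photon energy at 333 nm: hc/λ = (6.626×10⁻³⁴)(2.998×10⁸)/(333×10⁻⁹) = 5.965×10⁻¹⁹ J.
Energy delivered: (42.6 mW)(126 s) = 5.368 J.
Photons incident: 5.368 / 5.965×10⁻¹⁹ = 8.999×10¹⁸, i.e. 8.999×10¹⁸/6.022×10²³ = 1.494×10⁻⁵ mol.
Fraction absorbed: 1 − 51.7/100 = 0.4830.
Photons absorbed: 0.4830 × 1.494×10⁻⁵ = 7.216×10⁻⁶ mol.
Φ = 3.91×10⁻⁶ mol / 7.216×10⁻⁶ mol photons = 0.542.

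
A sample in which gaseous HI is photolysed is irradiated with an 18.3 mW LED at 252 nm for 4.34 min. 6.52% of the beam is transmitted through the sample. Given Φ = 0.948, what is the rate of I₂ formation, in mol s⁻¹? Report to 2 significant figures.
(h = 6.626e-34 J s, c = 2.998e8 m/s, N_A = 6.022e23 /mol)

3.4e-8 mol s⁻¹

Photon energy at 252 nm: hc/λ = (6.626e-34)(2.998e8)/(252e-9) = 7.883e-19 J.
Energy delivered: (18.3 mW)(260.4 s) = 4.765 J.
Photons incident: 4.765 / 7.883e-19 = 6.045e18, i.e. 6.045e18/6.022e23 = 1.004e-5 mol.
Fraction absorbed: 1 − 6.52/100 = 0.9348.
Photons absorbed: 0.9348 × 1.004e-5 = 9.385e-6 mol.
Product formed: 0.948 × 9.385e-6 = 8.897e-6 mol.
Rate: 8.897e-6 / 260.4 s = 3.4e-8 mol s⁻¹.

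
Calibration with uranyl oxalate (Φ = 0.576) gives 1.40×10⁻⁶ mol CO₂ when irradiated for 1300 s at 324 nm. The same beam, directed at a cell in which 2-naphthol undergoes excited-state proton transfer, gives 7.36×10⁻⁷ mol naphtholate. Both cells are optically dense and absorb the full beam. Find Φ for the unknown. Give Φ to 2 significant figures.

Φ = 0.30

Photons absorbed by the actinometer: 1.40×10⁻⁶ / 0.576 = 2.431×10⁻⁶ mol.
Φ(unknown) = 7.36×10⁻⁷ / 2.431×10⁻⁶ = 0.30.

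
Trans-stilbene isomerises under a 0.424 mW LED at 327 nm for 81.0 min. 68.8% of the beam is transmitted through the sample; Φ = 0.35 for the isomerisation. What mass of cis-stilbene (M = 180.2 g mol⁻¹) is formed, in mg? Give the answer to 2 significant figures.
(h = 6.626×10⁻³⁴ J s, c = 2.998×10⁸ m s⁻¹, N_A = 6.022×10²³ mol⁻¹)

Photon energy at 327 nm: hc/λ = (6.626×10⁻³⁴)(2.998×10⁸)/(327×10⁻⁹) = 6.075×10⁻¹⁹ J.
Energy delivered: (0.424 mW)(4860 s) = 2.061 J.
Photons incident: 2.061 / 6.075×10⁻¹⁹ = 3.393×10¹⁸, i.e. 3.393×10¹⁸/6.022×10²³ = 5.634×10⁻⁶ mol.
Fraction absorbed: 1 − 68.8/100 = 0.3120.
Photons absorbed: 0.3120 × 5.634×10⁻⁶ = 1.758×10⁻⁶ mol.
Product: Φ × n_abs = 0.35 × 1.758×10⁻⁶ = 6.153×10⁻⁷ mol.
Mass: 6.153×10⁻⁷ × 180.2 = 1.109×10⁻⁴ g = 0.11 mg.

0.11 mg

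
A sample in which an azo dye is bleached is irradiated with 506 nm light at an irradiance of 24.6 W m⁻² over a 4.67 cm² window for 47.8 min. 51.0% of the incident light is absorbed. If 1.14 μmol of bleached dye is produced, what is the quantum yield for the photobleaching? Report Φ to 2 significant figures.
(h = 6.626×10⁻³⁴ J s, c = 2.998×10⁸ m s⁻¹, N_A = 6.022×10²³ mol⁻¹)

Product: 1.14 μmol = 1.14×10⁻⁶ mol.
Photon energy at 506 nm: hc/λ = (6.626×10⁻³⁴)(2.998×10⁸)/(506×10⁻⁹) = 3.926×10⁻¹⁹ J.
Energy delivered: (24.6 W m⁻²)(4.67×10⁻⁴ m²)(2868 s) = 32.95 J.
Photons incident: 32.95 / 3.926×10⁻¹⁹ = 8.393×10¹⁹, i.e. 8.393×10¹⁹/6.022×10²³ = 1.394×10⁻⁴ mol.
Photons absorbed: 0.510 × 1.394×10⁻⁴ = 7.109×10⁻⁵ mol.
Φ = 1.14×10⁻⁶ mol / 7.109×10⁻⁵ mol photons = 0.016.

Φ = 0.016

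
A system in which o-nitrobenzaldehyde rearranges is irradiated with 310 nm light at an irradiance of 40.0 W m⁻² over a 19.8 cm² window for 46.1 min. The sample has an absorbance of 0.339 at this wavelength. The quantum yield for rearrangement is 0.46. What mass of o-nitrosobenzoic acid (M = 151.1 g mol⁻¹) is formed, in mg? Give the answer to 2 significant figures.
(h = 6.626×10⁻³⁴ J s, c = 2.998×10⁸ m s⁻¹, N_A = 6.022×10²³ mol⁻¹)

Photon energy at 310 nm: hc/λ = (6.626×10⁻³⁴)(2.998×10⁸)/(310×10⁻⁹) = 6.408×10⁻¹⁹ J.
Energy delivered: (40.0 W m⁻²)(19.8×10⁻⁴ m²)(2766 s) = 219.1 J.
Photons incident: 219.1 / 6.408×10⁻¹⁹ = 3.419×10²⁰, i.e. 3.419×10²⁰/6.022×10²³ = 5.678×10⁻⁴ mol.
Fraction absorbed: 1 − 10^(−0.339) = 0.5419.
Photons absorbed: 0.5419 × 5.678×10⁻⁴ = 3.077×10⁻⁴ mol.
Product: Φ × n_abs = 0.46 × 3.077×10⁻⁴ = 1.415×10⁻⁴ mol.
Mass: 1.415×10⁻⁴ × 151.1 = 0.02138 g = 21 mg.

21 mg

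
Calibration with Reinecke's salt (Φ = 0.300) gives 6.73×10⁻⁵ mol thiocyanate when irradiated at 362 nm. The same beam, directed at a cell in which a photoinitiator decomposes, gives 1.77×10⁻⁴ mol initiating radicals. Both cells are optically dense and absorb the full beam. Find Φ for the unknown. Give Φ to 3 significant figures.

Photons absorbed by the actinometer: 6.73×10⁻⁵ / 0.300 = 2.243×10⁻⁴ mol.
Φ(unknown) = 1.77×10⁻⁴ / 2.243×10⁻⁴ = 0.789.

Φ = 0.789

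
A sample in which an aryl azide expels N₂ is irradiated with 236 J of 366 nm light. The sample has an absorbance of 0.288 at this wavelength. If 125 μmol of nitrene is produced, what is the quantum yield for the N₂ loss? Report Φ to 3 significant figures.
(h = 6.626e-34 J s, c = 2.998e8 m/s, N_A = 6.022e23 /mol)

Product: 125 μmol = 1.25e-4 mol.
Photon energy at 366 nm: hc/λ = (6.626e-34)(2.998e8)/(366e-9) = 5.428e-19 J.
Photons incident: 236 / 5.428e-19 = 4.348e20, i.e. 4.348e20/6.022e23 = 7.220e-4 mol.
Fraction absorbed: 1 − 10^(−0.288) = 0.4848.
Photons absorbed: 0.4848 × 7.220e-4 = 3.500e-4 mol.
Φ = 1.25e-4 mol / 3.500e-4 mol photons = 0.357.

Φ = 0.357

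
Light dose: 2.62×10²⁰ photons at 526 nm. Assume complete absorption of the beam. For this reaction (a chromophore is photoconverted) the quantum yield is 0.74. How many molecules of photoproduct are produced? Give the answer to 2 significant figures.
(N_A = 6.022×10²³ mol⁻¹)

1.9×10²⁰ molecules

Moles of photons: 2.62×10²⁰ / 6.022×10²³ = 4.351×10⁻⁴ mol.
Product: Φ × n_abs = 0.74 × 4.351×10⁻⁴ = 3.220×10⁻⁴ mol.
As a count: 3.220×10⁻⁴ × 6.022×10²³ = 1.9×10²⁰.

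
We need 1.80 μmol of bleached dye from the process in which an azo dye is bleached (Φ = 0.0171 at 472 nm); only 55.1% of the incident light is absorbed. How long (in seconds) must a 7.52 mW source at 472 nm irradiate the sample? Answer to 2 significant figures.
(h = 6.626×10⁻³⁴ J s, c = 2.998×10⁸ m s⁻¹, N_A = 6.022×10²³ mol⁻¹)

Product: 1.80 μmol = 1.80×10⁻⁶ mol.
Photons that must be absorbed: 1.80×10⁻⁶ / 0.0171 = 1.053×10⁻⁴ mol.
Incident photons needed: 1.053×10⁻⁴ / 0.551 = 1.911×10⁻⁴ mol.
Photon energy: hc/λ = 4.209×10⁻¹⁹ J; per mole, 2.535×10⁵ J mol⁻¹.
Energy required: 1.911×10⁻⁴ × 2.535×10⁵ = 48.44 J.
Time: 48.44 J / 0.00752 W = 6400 s.

t ≈ 6400 s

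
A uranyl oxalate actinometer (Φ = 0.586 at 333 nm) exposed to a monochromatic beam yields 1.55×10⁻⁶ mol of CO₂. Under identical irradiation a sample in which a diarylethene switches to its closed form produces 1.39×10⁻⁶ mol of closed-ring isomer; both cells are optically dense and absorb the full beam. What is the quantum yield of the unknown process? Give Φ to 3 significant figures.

Φ = 0.526

Photons absorbed by the actinometer: 1.55×10⁻⁶ / 0.586 = 2.645×10⁻⁶ mol.
Φ(unknown) = 1.39×10⁻⁶ / 2.645×10⁻⁶ = 0.526.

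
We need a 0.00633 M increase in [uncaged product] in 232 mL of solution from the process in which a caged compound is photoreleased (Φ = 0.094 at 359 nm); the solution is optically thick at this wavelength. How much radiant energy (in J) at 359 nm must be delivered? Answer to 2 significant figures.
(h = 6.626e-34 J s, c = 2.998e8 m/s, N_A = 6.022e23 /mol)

5200 J

Product: (0.00633 M)(0.232 L) = 0.001469 mol.
Photons that must be absorbed: 0.001469 / 0.094 = 0.01563 mol.
Photon energy: hc/λ = 5.533e-19 J; per mole, 3.332e5 J mol⁻¹.
Energy required: 0.01563 × 3.332e5 = 5200 J.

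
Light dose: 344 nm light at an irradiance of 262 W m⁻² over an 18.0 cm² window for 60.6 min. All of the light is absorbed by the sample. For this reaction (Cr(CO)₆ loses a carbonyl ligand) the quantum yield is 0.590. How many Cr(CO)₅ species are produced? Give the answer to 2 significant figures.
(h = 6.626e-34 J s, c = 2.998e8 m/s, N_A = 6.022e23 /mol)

Photon energy at 344 nm: hc/λ = (6.626e-34)(2.998e8)/(344e-9) = 5.775e-19 J.
Energy delivered: (262 W m⁻²)(18.0e-4 m²)(3636 s) = 1715 J.
Photons incident: 1715 / 5.775e-19 = 2.970e21, i.e. 2.970e21/6.022e23 = 0.004932 mol.
Product: Φ × n_abs = 0.590 × 0.004932 = 0.002910 mol.
As a count: 0.002910 × 6.022e23 = 1.8e21.

1.8e21 species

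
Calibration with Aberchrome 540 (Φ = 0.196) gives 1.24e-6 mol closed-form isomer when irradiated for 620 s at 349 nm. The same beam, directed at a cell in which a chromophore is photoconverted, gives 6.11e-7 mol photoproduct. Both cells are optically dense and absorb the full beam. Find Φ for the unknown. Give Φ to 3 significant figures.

Photons absorbed by the actinometer: 1.24e-6 / 0.196 = 6.327e-6 mol.
Φ(unknown) = 6.11e-7 / 6.327e-6 = 0.0966.

Φ = 0.0966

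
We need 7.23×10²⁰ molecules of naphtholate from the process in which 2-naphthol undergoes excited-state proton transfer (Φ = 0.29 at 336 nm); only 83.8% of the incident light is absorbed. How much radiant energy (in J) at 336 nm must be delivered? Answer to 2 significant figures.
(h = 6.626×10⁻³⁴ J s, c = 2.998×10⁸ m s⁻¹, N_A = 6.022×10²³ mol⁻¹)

1800 J

Product: 7.23×10²⁰ / 6.022×10²³ = 0.001201 mol.
Photons that must be absorbed: 0.001201 / 0.29 = 0.004141 mol.
Incident photons needed: 0.004141 / 0.838 = 0.004942 mol.
Photon energy: hc/λ = 5.912×10⁻¹⁹ J; per mole, 3.560×10⁵ J mol⁻¹.
Energy required: 0.004942 × 3.560×10⁵ = 1800 J.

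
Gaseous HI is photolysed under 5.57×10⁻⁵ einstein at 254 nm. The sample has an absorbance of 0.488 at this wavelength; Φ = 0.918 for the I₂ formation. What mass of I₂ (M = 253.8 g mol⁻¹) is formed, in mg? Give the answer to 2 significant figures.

8.8 mg

Fraction absorbed: 1 − 10^(−0.488) = 0.6749.
Photons absorbed: 0.6749 × 5.57×10⁻⁵ = 3.759×10⁻⁵ mol.
Product: Φ × n_abs = 0.918 × 3.759×10⁻⁵ = 3.451×10⁻⁵ mol.
Mass: 3.451×10⁻⁵ × 253.8 = 0.008759 g = 8.8 mg.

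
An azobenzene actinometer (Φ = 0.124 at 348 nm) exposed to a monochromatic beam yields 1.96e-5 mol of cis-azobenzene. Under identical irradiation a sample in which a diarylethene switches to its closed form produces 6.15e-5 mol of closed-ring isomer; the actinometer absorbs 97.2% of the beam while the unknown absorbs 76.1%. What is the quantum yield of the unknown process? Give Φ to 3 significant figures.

Φ = 0.497

Photons absorbed by the actinometer: 1.96e-5 / 0.124 = 1.581e-4 mol.
Incident flux: 1.581e-4 / 0.972 = 1.627e-4 einstein.
Absorbed by unknown: 0.761 × 1.627e-4 = 1.238e-4 mol.
Φ(unknown) = 6.15e-5 / 1.238e-4 = 0.497.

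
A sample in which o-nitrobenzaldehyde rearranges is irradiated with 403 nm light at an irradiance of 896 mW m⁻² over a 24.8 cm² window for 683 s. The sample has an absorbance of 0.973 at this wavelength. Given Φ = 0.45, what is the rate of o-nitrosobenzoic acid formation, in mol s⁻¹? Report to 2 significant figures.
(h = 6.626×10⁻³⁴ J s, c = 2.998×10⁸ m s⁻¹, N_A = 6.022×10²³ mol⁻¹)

Photon energy at 403 nm: hc/λ = (6.626×10⁻³⁴)(2.998×10⁸)/(403×10⁻⁹) = 4.929×10⁻¹⁹ J.
Energy delivered: (896 mW m⁻²)(24.8×10⁻⁴ m²)(683 s) = 1.518 J.
Photons incident: 1.518 / 4.929×10⁻¹⁹ = 3.080×10¹⁸, i.e. 3.080×10¹⁸/6.022×10²³ = 5.115×10⁻⁶ mol.
Fraction absorbed: 1 − 10^(−0.973) = 0.8936.
Photons absorbed: 0.8936 × 5.115×10⁻⁶ = 4.571×10⁻⁶ mol.
Product formed: 0.45 × 4.571×10⁻⁶ = 2.057×10⁻⁶ mol.
Rate: 2.057×10⁻⁶ / 683 s = 3.0×10⁻⁹ mol s⁻¹.

3.0×10⁻⁹ mol s⁻¹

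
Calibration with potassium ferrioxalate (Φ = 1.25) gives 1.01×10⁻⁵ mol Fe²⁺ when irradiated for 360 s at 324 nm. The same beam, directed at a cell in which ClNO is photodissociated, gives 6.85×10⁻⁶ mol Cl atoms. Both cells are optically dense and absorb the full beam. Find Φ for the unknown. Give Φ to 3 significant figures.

Φ = 0.848

Photons absorbed by the actinometer: 1.01×10⁻⁵ / 1.25 = 8.080×10⁻⁶ mol.
Φ(unknown) = 6.85×10⁻⁶ / 8.080×10⁻⁶ = 0.848.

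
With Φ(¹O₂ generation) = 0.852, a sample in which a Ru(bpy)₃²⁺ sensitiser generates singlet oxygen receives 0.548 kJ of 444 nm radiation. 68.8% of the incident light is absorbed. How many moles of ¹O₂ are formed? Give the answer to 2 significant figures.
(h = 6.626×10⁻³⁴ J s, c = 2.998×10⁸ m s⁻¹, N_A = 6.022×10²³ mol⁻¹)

0.0012 mol

Photon energy at 444 nm: hc/λ = (6.626×10⁻³⁴)(2.998×10⁸)/(444×10⁻⁹) = 4.474×10⁻¹⁹ J.
Incident energy: 0.548 kJ = 548 J.
Photons incident: 548 / 4.474×10⁻¹⁹ = 1.225×10²¹, i.e. 1.225×10²¹/6.022×10²³ = 0.002034 mol.
Photons absorbed: 0.688 × 0.002034 = 0.001399 mol.
Product: Φ × n_abs = 0.852 × 0.001399 = 0.001192 mol.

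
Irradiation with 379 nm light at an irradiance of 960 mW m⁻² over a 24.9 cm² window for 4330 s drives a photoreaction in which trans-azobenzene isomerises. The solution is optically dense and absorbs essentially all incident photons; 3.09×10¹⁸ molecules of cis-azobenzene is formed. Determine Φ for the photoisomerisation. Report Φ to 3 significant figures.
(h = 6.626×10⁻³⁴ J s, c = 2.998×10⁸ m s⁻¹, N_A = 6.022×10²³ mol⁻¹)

Φ = 0.156

Product: 3.09×10¹⁸ / 6.022×10²³ = 5.131×10⁻⁶ mol.
Photon energy at 379 nm: hc/λ = (6.626×10⁻³⁴)(2.998×10⁸)/(379×10⁻⁹) = 5.241×10⁻¹⁹ J.
Energy delivered: (960 mW m⁻²)(24.9×10⁻⁴ m²)(4330 s) = 10.35 J.
Photons incident: 10.35 / 5.241×10⁻¹⁹ = 1.975×10¹⁹, i.e. 1.975×10¹⁹/6.022×10²³ = 3.280×10⁻⁵ mol.
Φ = 5.131×10⁻⁶ mol / 3.280×10⁻⁵ mol photons = 0.156.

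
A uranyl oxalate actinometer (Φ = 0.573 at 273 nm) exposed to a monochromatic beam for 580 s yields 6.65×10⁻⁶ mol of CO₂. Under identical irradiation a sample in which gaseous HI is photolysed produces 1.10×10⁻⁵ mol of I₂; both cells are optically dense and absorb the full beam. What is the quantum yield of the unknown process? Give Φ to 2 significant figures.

Φ = 0.95

Photons absorbed by the actinometer: 6.65×10⁻⁶ / 0.573 = 1.161×10⁻⁵ mol.
Φ(unknown) = 1.10×10⁻⁵ / 1.161×10⁻⁵ = 0.95.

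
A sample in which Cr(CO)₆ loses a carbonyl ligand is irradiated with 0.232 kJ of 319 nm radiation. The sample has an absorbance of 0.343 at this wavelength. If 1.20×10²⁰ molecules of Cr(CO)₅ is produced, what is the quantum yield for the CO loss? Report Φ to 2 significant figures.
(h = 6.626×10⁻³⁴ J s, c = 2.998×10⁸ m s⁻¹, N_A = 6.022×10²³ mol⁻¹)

Φ = 0.59

Product: 1.20×10²⁰ / 6.022×10²³ = 1.993×10⁻⁴ mol.
Photon energy at 319 nm: hc/λ = (6.626×10⁻³⁴)(2.998×10⁸)/(319×10⁻⁹) = 6.227×10⁻¹⁹ J.
Incident energy: 0.232 kJ = 232 J.
Photons incident: 232 / 6.227×10⁻¹⁹ = 3.726×10²⁰, i.e. 3.726×10²⁰/6.022×10²³ = 6.187×10⁻⁴ mol.
Fraction absorbed: 1 − 10^(−0.343) = 0.5461.
Photons absorbed: 0.5461 × 6.187×10⁻⁴ = 3.379×10⁻⁴ mol.
Φ = 1.993×10⁻⁴ mol / 3.379×10⁻⁴ mol photons = 0.59.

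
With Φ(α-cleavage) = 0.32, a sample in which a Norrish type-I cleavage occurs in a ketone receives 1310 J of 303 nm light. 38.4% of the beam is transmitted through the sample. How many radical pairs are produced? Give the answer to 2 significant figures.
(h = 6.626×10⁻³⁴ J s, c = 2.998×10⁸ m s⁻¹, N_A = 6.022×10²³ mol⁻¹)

Photon energy at 303 nm: hc/λ = (6.626×10⁻³⁴)(2.998×10⁸)/(303×10⁻⁹) = 6.556×10⁻¹⁹ J.
Photons incident: 1310 / 6.556×10⁻¹⁹ = 1.998×10²¹, i.e. 1.998×10²¹/6.022×10²³ = 0.003318 mol.
Fraction absorbed: 1 − 38.4/100 = 0.6160.
Photons absorbed: 0.6160 × 0.003318 = 0.002044 mol.
Product: Φ × n_abs = 0.32 × 0.002044 = 6.541×10⁻⁴ mol.
As a count: 6.541×10⁻⁴ × 6.022×10²³ = 3.9×10²⁰.

3.9×10²⁰ radical pairs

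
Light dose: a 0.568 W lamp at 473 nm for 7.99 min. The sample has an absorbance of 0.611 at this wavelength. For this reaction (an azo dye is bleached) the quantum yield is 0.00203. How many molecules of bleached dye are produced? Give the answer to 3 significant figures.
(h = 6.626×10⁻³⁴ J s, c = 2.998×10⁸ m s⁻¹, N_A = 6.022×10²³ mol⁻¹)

Photon energy at 473 nm: hc/λ = (6.626×10⁻³⁴)(2.998×10⁸)/(473×10⁻⁹) = 4.200×10⁻¹⁹ J.
Energy delivered: (0.568 W)(479.4 s) = 272.3 J.
Photons incident: 272.3 / 4.200×10⁻¹⁹ = 6.483×10²⁰, i.e. 6.483×10²⁰/6.022×10²³ = 0.001077 mol.
Fraction absorbed: 1 − 10^(−0.611) = 0.7551.
Photons absorbed: 0.7551 × 0.001077 = 8.132×10⁻⁴ mol.
Product: Φ × n_abs = 0.00203 × 8.132×10⁻⁴ = 1.651×10⁻⁶ mol.
As a count: 1.651×10⁻⁶ × 6.022×10²³ = 9.94×10¹⁷.

9.94×10¹⁷ molecules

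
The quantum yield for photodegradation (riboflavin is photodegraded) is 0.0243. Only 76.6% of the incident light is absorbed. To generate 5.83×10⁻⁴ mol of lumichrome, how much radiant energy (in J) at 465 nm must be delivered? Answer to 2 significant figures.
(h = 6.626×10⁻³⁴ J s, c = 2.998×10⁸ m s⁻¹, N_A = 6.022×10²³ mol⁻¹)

Photons that must be absorbed: 5.83×10⁻⁴ / 0.0243 = 0.02399 mol.
Incident photons needed: 0.02399 / 0.766 = 0.03132 mol.
Photon energy: hc/λ = 4.272×10⁻¹⁹ J; per mole, 2.573×10⁵ J mol⁻¹.
Energy required: 0.03132 × 2.573×10⁵ = 8100 J.

8100 J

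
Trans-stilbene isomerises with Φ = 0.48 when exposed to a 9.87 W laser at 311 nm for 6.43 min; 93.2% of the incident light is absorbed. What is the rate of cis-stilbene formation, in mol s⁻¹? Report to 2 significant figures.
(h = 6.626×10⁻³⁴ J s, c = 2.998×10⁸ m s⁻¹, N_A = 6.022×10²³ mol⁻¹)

Photon energy at 311 nm: hc/λ = (6.626×10⁻³⁴)(2.998×10⁸)/(311×10⁻⁹) = 6.387×10⁻¹⁹ J.
Energy delivered: (9.87 W)(385.8 s) = 3808 J.
Photons incident: 3808 / 6.387×10⁻¹⁹ = 5.962×10²¹, i.e. 5.962×10²¹/6.022×10²³ = 0.009900 mol.
Photons absorbed: 0.932 × 0.009900 = 0.009227 mol.
Product formed: 0.48 × 0.009227 = 0.004429 mol.
Rate: 0.004429 / 385.8 s = 1.1×10⁻⁵ mol s⁻¹.

1.1×10⁻⁵ mol s⁻¹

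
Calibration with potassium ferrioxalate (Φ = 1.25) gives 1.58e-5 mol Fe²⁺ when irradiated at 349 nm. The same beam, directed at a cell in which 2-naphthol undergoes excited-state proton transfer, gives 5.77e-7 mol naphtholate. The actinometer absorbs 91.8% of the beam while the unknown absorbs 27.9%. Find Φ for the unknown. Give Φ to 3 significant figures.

Φ = 0.150

Photons absorbed by the actinometer: 1.58e-5 / 1.25 = 1.264e-5 mol.
Incident flux: 1.264e-5 / 0.918 = 1.377e-5 einstein.
Absorbed by unknown: 0.279 × 1.377e-5 = 3.842e-6 mol.
Φ(unknown) = 5.77e-7 / 3.842e-6 = 0.150.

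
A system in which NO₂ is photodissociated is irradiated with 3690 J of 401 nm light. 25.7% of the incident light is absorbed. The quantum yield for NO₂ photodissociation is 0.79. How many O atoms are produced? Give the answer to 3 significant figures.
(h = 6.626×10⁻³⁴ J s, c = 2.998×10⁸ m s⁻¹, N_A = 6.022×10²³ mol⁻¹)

Photon energy at 401 nm: hc/λ = (6.626×10⁻³⁴)(2.998×10⁸)/(401×10⁻⁹) = 4.954×10⁻¹⁹ J.
Photons incident: 3690 / 4.954×10⁻¹⁹ = 7.449×10²¹, i.e. 7.449×10²¹/6.022×10²³ = 0.01237 mol.
Photons absorbed: 0.257 × 0.01237 = 0.003179 mol.
Product: Φ × n_abs = 0.79 × 0.003179 = 0.002511 mol.
As a count: 0.002511 × 6.022×10²³ = 1.51×10²¹.

1.51×10²¹ atoms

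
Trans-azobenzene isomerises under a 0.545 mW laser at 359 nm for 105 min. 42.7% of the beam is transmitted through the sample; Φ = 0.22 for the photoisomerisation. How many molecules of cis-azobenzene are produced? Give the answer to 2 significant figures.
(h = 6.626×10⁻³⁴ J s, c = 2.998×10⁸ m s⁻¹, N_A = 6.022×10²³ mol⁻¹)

7.8×10¹⁷ molecules

Photon energy at 359 nm: hc/λ = (6.626×10⁻³⁴)(2.998×10⁸)/(359×10⁻⁹) = 5.533×10⁻¹⁹ J.
Energy delivered: (0.545 mW)(6300 s) = 3.434 J.
Photons incident: 3.434 / 5.533×10⁻¹⁹ = 6.206×10¹⁸, i.e. 6.206×10¹⁸/6.022×10²³ = 1.031×10⁻⁵ mol.
Fraction absorbed: 1 − 42.7/100 = 0.5730.
Photons absorbed: 0.5730 × 1.031×10⁻⁵ = 5.908×10⁻⁶ mol.
Product: Φ × n_abs = 0.22 × 5.908×10⁻⁶ = 1.300×10⁻⁶ mol.
As a count: 1.300×10⁻⁶ × 6.022×10²³ = 7.8×10¹⁷.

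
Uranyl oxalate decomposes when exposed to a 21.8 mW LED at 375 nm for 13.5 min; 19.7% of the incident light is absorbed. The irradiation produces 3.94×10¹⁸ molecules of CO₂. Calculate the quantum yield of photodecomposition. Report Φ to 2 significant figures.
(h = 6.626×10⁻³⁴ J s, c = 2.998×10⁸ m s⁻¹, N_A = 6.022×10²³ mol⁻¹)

Product: 3.94×10¹⁸ / 6.022×10²³ = 6.543×10⁻⁶ mol.
Photon energy at 375 nm: hc/λ = (6.626×10⁻³⁴)(2.998×10⁸)/(375×10⁻⁹) = 5.297×10⁻¹⁹ J.
Energy delivered: (21.8 mW)(810 s) = 17.66 J.
Photons incident: 17.66 / 5.297×10⁻¹⁹ = 3.334×10¹⁹, i.e. 3.334×10¹⁹/6.022×10²³ = 5.536×10⁻⁵ mol.
Photons absorbed: 0.197 × 5.536×10⁻⁵ = 1.091×10⁻⁵ mol.
Φ = 6.543×10⁻⁶ mol / 1.091×10⁻⁵ mol photons = 0.60.

Φ = 0.60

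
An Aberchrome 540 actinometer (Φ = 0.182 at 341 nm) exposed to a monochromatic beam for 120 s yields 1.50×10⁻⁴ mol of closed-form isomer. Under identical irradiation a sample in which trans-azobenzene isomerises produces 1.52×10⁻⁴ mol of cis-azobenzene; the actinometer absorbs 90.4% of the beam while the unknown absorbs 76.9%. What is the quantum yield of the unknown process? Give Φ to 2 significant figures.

Photons absorbed by the actinometer: 1.50×10⁻⁴ / 0.182 = 8.242×10⁻⁴ mol.
Incident flux: 8.242×10⁻⁴ / 0.904 = 9.117×10⁻⁴ einstein.
Absorbed by unknown: 0.769 × 9.117×10⁻⁴ = 7.011×10⁻⁴ mol.
Φ(unknown) = 1.52×10⁻⁴ / 7.011×10⁻⁴ = 0.22.

Φ = 0.22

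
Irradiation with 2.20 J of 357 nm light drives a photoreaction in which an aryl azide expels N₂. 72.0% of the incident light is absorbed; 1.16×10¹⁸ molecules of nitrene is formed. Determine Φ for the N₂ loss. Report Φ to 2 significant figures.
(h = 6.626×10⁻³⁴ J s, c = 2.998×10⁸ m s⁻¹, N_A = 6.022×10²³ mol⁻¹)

Product: 1.16×10¹⁸ / 6.022×10²³ = 1.926×10⁻⁶ mol.
Photon energy at 357 nm: hc/λ = (6.626×10⁻³⁴)(2.998×10⁸)/(357×10⁻⁹) = 5.564×10⁻¹⁹ J.
Photons incident: 2.20 / 5.564×10⁻¹⁹ = 3.954×10¹⁸, i.e. 3.954×10¹⁸/6.022×10²³ = 6.566×10⁻⁶ mol.
Photons absorbed: 0.720 × 6.566×10⁻⁶ = 4.728×10⁻⁶ mol.
Φ = 1.926×10⁻⁶ mol / 4.728×10⁻⁶ mol photons = 0.41.

Φ = 0.41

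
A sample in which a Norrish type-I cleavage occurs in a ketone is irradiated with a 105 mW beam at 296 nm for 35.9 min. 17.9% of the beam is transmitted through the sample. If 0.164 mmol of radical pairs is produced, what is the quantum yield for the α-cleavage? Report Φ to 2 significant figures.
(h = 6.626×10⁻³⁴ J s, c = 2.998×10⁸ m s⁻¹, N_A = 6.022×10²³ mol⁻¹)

Product: 0.164 mmol = 1.64×10⁻⁴ mol.
Photon energy at 296 nm: hc/λ = (6.626×10⁻³⁴)(2.998×10⁸)/(296×10⁻⁹) = 6.711×10⁻¹⁹ J.
Energy delivered: (105 mW)(2154 s) = 226.2 J.
Photons incident: 226.2 / 6.711×10⁻¹⁹ = 3.371×10²⁰, i.e. 3.371×10²⁰/6.022×10²³ = 5.598×10⁻⁴ mol.
Fraction absorbed: 1 − 17.9/100 = 0.8210.
Photons absorbed: 0.8210 × 5.598×10⁻⁴ = 4.596×10⁻⁴ mol.
Φ = 1.64×10⁻⁴ mol / 4.596×10⁻⁴ mol photons = 0.36.

Φ = 0.36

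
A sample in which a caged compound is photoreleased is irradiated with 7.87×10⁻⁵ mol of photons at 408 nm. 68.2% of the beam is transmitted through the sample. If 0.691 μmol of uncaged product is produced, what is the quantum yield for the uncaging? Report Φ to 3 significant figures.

Φ = 0.0276

Product: 0.691 μmol = 6.91×10⁻⁷ mol.
Fraction absorbed: 1 − 68.2/100 = 0.3180.
Photons absorbed: 0.3180 × 7.87×10⁻⁵ = 2.503×10⁻⁵ mol.
Φ = 6.91×10⁻⁷ mol / 2.503×10⁻⁵ mol photons = 0.0276.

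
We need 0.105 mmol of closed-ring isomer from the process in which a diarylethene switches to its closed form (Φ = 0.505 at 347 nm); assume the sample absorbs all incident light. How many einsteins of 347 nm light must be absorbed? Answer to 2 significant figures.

2.1×10⁻⁴ einstein

Product: 0.105 mmol = 1.05×10⁻⁴ mol.
Photons that must be absorbed: 1.05×10⁻⁴ / 0.505 = 2.079×10⁻⁴ mol.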